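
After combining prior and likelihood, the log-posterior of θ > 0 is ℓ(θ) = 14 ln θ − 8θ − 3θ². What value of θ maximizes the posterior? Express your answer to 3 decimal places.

θ̂_MAP = 1.000

ℓ'(θ) = 14/θ − 8 − 6θ. Setting this to zero and multiplying by θ: 6θ² + 8θ − 14 = 0.
θ = (−8 + √(8² + 4·6·14)) / (2·6) = (−8 + √400) / 12 = (−8 + 20)/12 = 1.
ℓ''(θ) = −14/θ² − 6 < 0, confirming a maximum.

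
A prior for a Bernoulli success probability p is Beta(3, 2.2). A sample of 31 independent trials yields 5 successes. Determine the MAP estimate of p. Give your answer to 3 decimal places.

Prior: Beta(3, 2.2).
Data: 5 successes in 31 trials. The binomial likelihood contributes p^5(1−p)^26, so the posterior is Beta(3+5, 2.2+26) = Beta(8, 28.2).
For Beta(a, b) with a, b > 1 the mode is (a−1)/(a+b−2) = 7/34.2 ≈ 0.205.

p̂_MAP = 0.205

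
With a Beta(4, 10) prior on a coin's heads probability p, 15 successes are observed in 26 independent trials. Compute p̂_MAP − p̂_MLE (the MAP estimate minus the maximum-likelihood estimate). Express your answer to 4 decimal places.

Posterior is Beta(19, 21); MAP = (19−1)/(40−2) = 18/38 ≈ 0.47368.
MLE ignores the prior: p̂_MLE = k/n = 15/26 ≈ 0.57692.
Difference = 18/38 − 15/26 = -51/494 ≈ -0.1032.

MAP − MLE = -0.1032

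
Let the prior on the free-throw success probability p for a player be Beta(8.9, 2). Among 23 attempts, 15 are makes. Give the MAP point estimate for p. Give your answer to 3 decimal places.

p̂_MAP = 0.718

Prior: Beta(8.9, 2).
Data: 15 successes in 23 trials. The binomial likelihood contributes p^15(1−p)^8, so the posterior is Beta(8.9+15, 2+8) = Beta(23.9, 10).
For Beta(a, b) with a, b > 1 the mode is (a−1)/(a+b−2) = 22.9/31.9 ≈ 0.718.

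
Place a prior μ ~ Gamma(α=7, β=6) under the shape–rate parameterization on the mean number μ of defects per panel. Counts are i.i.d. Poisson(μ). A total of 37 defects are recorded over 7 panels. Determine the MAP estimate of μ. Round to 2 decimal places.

μ̂_MAP = 3.31

Σxᵢ = 37, n = 7.
Posterior ∝ μ^6e^(−6μ) · μ^37e^(−7μ) = μ^43e^(−13μ), i.e. Gamma(shape=44, rate=13).
The mode of a Gamma(a, b) with a ≥ 1 (shape–rate) is (a−1)/b = 43/13 ≈ 3.31.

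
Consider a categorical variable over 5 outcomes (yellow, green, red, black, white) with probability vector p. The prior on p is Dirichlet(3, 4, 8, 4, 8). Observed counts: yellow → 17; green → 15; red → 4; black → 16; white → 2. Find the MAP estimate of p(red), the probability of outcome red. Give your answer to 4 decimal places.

MAP estimate of p(red) = 0.1447

The posterior is Dirichlet(αᵢ + nᵢ) = Dirichlet(20, 19, 12, 20, 10).
For a Dirichlet(a₁,…,a_K) with all aᵢ > 1, the mode has j-th component (aⱼ − 1)/(Σaᵢ − K).
Here Σaᵢ = 81 and K = 5, so p(red) = (12 − 1)/(81 − 5) = 11/76 ≈ 0.1447.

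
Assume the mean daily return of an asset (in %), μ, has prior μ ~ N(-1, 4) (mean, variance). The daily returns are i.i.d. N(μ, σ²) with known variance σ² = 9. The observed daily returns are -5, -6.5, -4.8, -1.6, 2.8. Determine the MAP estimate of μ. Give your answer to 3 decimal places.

μ̂_MAP = -2.393

n = 5; x̄ = ((-5) + (-6.5) + (-4.8) + (-1.6) + 2.8)/5 = -15.1/5 = -3.02.
For a Normal prior and Normal likelihood with known variance, the posterior is Normal; its mode equals its mean, the precision-weighted average.
Prior precision 1/σ₀² = 1/4 = 0.25; data precision n/σ² = 5/9.
μ̂ = (0.25·(-1) + (5/9)·(-3.02)) / (0.25 + 5/9) = (-347/180)/(29/36) = -347/145 ≈ -2.393.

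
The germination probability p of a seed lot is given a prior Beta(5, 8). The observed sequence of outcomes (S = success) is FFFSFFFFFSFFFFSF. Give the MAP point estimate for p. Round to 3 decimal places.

Prior: Beta(5, 8).
Data: 3 successes in 16 trials (from the sequence). The binomial likelihood contributes p^3(1−p)^13, so the posterior is Beta(5+3, 8+13) = Beta(8, 21).
For Beta(a, b) with a, b > 1 the mode is (a−1)/(a+b−2) = 7/27 ≈ 0.259.

p̂_MAP = 0.259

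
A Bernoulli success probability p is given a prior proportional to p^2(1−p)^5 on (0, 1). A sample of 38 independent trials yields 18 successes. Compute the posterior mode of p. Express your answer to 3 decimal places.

p̂_MAP = 0.444

The prior density ∝ p^2(1−p)^5 is the kernel of Beta(3, 6).
Data: 18 successes in 38 trials. The binomial likelihood contributes p^18(1−p)^20, so the posterior is Beta(3+18, 6+20) = Beta(21, 26).
For Beta(a, b) with a, b > 1 the mode is (a−1)/(a+b−2) = 20/45 ≈ 0.444.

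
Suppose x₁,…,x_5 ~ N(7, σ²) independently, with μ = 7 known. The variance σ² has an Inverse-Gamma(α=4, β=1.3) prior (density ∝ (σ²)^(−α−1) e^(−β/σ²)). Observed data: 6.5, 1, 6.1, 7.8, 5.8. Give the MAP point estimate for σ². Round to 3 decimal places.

σ̂²_MAP = 2.783

Sum of squared deviations about the known mean: SS = (6.5−7)² + (1−7)² + (6.1−7)² + (7.8−7)² + (5.8−7)² = 39.14.
The Normal likelihood contributes (σ²)^(−n/2) exp(−SS/(2σ²)), so the posterior is Inverse-Gamma(α + n/2, β + SS/2) = Inverse-Gamma(6.5, 20.87).
The mode of Inverse-Gamma(a, b) is b/(a+1) = 20.87/7.5 ≈ 2.783.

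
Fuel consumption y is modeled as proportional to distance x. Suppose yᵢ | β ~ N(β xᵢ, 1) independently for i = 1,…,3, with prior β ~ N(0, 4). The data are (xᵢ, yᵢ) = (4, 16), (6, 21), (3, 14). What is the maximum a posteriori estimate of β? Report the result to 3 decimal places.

β̂_MAP = 3.788

log p(β | y) = −Σ(yᵢ − βxᵢ)²/(2·1) − β²/(2·4) + const.
Setting the derivative to zero: Σxᵢ(yᵢ − βxᵢ)/1 − β/4 = 0, so β = Σxᵢyᵢ / (Σxᵢ² + σ²/τ²).
Σxᵢyᵢ = 4·16 + 6·21 + 3·14 = 232; Σxᵢ² = 61; σ²/τ² = 0.25.
β̂_MAP = 232 / (61 + 0.25) = 232/61.25 ≈ 3.788.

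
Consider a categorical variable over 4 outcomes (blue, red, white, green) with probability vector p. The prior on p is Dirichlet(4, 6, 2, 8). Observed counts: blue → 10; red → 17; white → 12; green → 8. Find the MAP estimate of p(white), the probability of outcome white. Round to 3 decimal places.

MAP estimate of p(white) = 0.206

The posterior is Dirichlet(αᵢ + nᵢ) = Dirichlet(14, 23, 14, 16).
For a Dirichlet(a₁,…,a_K) with all aᵢ > 1, the mode has j-th component (aⱼ − 1)/(Σaᵢ − K).
Here Σaᵢ = 67 and K = 4, so p(white) = (14 − 1)/(67 − 4) = 13/63 ≈ 0.206.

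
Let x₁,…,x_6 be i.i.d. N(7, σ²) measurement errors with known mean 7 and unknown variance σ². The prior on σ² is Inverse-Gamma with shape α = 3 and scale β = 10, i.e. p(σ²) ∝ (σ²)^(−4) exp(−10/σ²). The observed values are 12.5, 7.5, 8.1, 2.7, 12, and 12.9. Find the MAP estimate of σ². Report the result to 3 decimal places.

Sum of squared deviations about the known mean: SS = (12.5−7)² + (7.5−7)² + (8.1−7)² + (2.7−7)² + (12−7)² + (12.9−7)² = 110.01.
The Normal likelihood contributes (σ²)^(−n/2) exp(−SS/(2σ²)), so the posterior is Inverse-Gamma(α + n/2, β + SS/2) = Inverse-Gamma(6, 65.005).
The mode of Inverse-Gamma(a, b) is b/(a+1) = 65.005/7 ≈ 9.286.

σ̂²_MAP = 9.286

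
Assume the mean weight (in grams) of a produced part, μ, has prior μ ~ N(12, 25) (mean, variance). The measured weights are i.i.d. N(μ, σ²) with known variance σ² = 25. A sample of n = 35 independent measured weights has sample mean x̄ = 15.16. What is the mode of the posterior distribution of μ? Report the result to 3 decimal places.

n = 35, x̄ = 15.16.
For a Normal prior and Normal likelihood with known variance, the posterior is Normal; its mode equals its mean, the precision-weighted average.
Prior precision 1/σ₀² = 1/25 = 0.04; data precision n/σ² = 35/25 = 1.4.
μ̂ = (0.04·12 + 1.4·15.16) / (0.04 + 1.4) = 21.704/1.44 = 2713/180 ≈ 15.072.

μ̂_MAP = 15.072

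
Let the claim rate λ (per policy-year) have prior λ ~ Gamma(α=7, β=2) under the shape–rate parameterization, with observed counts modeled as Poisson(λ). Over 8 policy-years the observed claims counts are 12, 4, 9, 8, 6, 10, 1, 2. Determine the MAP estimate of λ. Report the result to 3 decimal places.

λ̂_MAP = 5.800

Σxᵢ = 12+4+9+8+6+10+1+2 = 52, with n = 8.
Posterior ∝ λ^6e^(−2λ) · λ^52e^(−8λ) = λ^58e^(−10λ), i.e. Gamma(shape=59, rate=10).
The mode of a Gamma(a, b) with a ≥ 1 (shape–rate) is (a−1)/b = 58/10 ≈ 5.800.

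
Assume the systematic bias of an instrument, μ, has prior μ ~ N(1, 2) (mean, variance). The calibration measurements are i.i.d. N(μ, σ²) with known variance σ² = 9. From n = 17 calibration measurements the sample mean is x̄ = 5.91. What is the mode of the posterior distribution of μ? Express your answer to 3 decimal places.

n = 17, x̄ = 5.91.
For a Normal prior and Normal likelihood with known variance, the posterior is Normal; its mode equals its mean, the precision-weighted average.
Prior precision 1/σ₀² = 1/2 = 0.5; data precision n/σ² = 17/9.
μ̂ = (0.5·1 + (17/9)·5.91) / (0.5 + 17/9) = (3499/300)/(43/18) = 10497/2150 ≈ 4.882.

μ̂_MAP = 4.882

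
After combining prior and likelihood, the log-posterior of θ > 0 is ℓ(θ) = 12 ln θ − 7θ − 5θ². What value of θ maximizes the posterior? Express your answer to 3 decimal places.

ℓ'(θ) = 12/θ − 7 − 10θ. Setting this to zero and multiplying by θ: 10θ² + 7θ − 12 = 0.
θ = (−7 + √(7² + 4·10·12)) / (2·10) = (−7 + √529) / 20 = (−7 + 23)/20 = 4/5.
ℓ''(θ) = −12/θ² − 10 < 0, confirming a maximum.

θ̂_MAP = 0.800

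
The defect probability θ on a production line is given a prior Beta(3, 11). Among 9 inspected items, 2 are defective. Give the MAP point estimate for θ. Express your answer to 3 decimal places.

θ̂_MAP = 0.190

Prior: Beta(3, 11).
Data: 2 successes in 9 trials. The binomial likelihood contributes θ^2(1−θ)^7, so the posterior is Beta(3+2, 11+7) = Beta(5, 18).
For Beta(a, b) with a, b > 1 the mode is (a−1)/(a+b−2) = 4/21 ≈ 0.190.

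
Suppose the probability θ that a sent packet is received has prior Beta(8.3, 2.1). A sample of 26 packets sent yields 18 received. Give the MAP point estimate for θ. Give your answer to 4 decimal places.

Prior: Beta(8.3, 2.1).
Data: 18 successes in 26 trials. The binomial likelihood contributes θ^18(1−θ)^8, so the posterior is Beta(8.3+18, 2.1+8) = Beta(26.3, 10.1).
For Beta(a, b) with a, b > 1 the mode is (a−1)/(a+b−2) = 25.3/34.4 ≈ 0.7355.

θ̂_MAP = 0.7355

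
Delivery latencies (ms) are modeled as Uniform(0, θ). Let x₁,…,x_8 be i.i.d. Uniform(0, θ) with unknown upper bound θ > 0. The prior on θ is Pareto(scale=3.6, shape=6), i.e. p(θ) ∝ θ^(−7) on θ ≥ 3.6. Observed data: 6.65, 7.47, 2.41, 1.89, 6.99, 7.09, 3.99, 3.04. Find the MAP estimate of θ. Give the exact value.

The Uniform(0, θ) likelihood is θ^(−n) for θ ≥ max(xᵢ), zero otherwise. Here max(xᵢ) = 7.47.
Posterior ∝ θ^(−7) · θ^(−8) = θ^(−15) on θ ≥ max(3.6, 7.47) = 7.47.
This density is strictly decreasing in θ, so the posterior mode lies at the lower boundary of the support.

θ̂_MAP = 7.47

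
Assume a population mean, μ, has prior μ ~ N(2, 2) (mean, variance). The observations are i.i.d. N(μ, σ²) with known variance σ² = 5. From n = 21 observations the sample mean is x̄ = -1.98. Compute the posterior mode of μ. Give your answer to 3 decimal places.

μ̂_MAP = -1.557

n = 21, x̄ = -1.98.
For a Normal prior and Normal likelihood with known variance, the posterior is Normal; its mode equals its mean, the precision-weighted average.
Prior precision 1/σ₀² = 1/2 = 0.5; data precision n/σ² = 21/5 = 4.2.
μ̂ = (0.5·2 + 4.2·(-1.98)) / (0.5 + 4.2) = (-7.316)/4.7 = -1829/1175 ≈ -1.557.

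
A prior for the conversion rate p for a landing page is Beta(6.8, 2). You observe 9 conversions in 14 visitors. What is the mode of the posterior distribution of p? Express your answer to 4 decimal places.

Prior: Beta(6.8, 2).
Data: 9 successes in 14 trials. The binomial likelihood contributes p^9(1−p)^5, so the posterior is Beta(6.8+9, 2+5) = Beta(15.8, 7).
For Beta(a, b) with a, b > 1 the mode is (a−1)/(a+b−2) = 14.8/20.8 ≈ 0.7115.

p̂_MAP = 0.7115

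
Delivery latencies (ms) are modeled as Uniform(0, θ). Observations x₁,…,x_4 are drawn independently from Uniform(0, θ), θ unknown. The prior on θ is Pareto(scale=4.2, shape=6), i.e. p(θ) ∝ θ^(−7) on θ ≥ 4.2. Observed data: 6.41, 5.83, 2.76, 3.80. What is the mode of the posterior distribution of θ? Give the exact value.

The Uniform(0, θ) likelihood is θ^(−n) for θ ≥ max(xᵢ), zero otherwise. Here max(xᵢ) = 6.41.
Posterior ∝ θ^(−7) · θ^(−4) = θ^(−11) on θ ≥ max(4.2, 6.41) = 6.41.
This density is strictly decreasing in θ, so the posterior mode lies at the lower boundary of the support.

θ̂_MAP = 6.41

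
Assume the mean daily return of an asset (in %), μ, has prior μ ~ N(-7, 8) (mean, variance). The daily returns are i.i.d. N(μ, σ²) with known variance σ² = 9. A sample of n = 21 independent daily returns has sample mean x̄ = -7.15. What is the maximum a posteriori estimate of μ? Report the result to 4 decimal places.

μ̂_MAP = -7.1424

n = 21, x̄ = -7.15.
For a Normal prior and Normal likelihood with known variance, the posterior is Normal; its mode equals its mean, the precision-weighted average.
Prior precision 1/σ₀² = 1/8 = 0.125; data precision n/σ² = 21/9 = 7/3.
μ̂ = (0.125·(-7) + (7/3)·(-7.15)) / (0.125 + 7/3) = (-2107/120)/(59/24) = -2107/295 ≈ -7.1424.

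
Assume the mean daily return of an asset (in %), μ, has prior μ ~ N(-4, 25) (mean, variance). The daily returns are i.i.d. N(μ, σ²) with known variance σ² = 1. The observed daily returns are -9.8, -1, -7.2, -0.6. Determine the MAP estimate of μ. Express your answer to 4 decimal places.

n = 4; x̄ = ((-9.8) + (-1) + (-7.2) + (-0.6))/4 = -18.6/4 = -4.65.
For a Normal prior and Normal likelihood with known variance, the posterior is Normal; its mode equals its mean, the precision-weighted average.
Prior precision 1/σ₀² = 1/25 = 0.04; data precision n/σ² = 4/1 = 4.
μ̂ = (0.04·(-4) + 4·(-4.65)) / (0.04 + 4) = (-18.76)/4.04 = -469/101 ≈ -4.6436.

μ̂_MAP = -4.6436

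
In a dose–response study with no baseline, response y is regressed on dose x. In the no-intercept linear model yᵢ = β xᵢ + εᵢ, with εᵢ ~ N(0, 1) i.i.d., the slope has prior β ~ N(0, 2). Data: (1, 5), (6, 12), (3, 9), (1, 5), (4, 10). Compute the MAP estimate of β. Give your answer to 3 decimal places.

log p(β | y) = −Σ(yᵢ − βxᵢ)²/(2·1) − β²/(2·2) + const.
Setting the derivative to zero: Σxᵢ(yᵢ − βxᵢ)/1 − β/2 = 0, so β = Σxᵢyᵢ / (Σxᵢ² + σ²/τ²).
Σxᵢyᵢ = 1·5 + 6·12 + 3·9 + 1·5 + 4·10 = 149; Σxᵢ² = 63; σ²/τ² = 0.5.
β̂_MAP = 149 / (63 + 0.5) = 149/63.5 ≈ 2.346.

β̂_MAP = 2.346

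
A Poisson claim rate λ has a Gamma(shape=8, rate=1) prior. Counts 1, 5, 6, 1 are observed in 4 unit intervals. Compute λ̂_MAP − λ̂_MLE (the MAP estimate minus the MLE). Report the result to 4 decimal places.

MAP − MLE = 0.7500

Σxᵢ = 13. Posterior is Gamma(21, 5); MAP = (21−1)/5 = 20/5 ≈ 4.00000.
MLE = x̄ = 13/4 ≈ 3.25000.
Difference = 20/5 − 13/4 = 3/4 ≈ 0.7500.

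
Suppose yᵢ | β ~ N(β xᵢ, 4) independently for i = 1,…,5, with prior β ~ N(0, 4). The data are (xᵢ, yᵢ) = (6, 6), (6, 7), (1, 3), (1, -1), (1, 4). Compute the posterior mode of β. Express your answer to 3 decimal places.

β̂_MAP = 1.105

log p(β | y) = −Σ(yᵢ − βxᵢ)²/(2·4) − β²/(2·4) + const.
Setting the derivative to zero: Σxᵢ(yᵢ − βxᵢ)/4 − β/4 = 0, so β = Σxᵢyᵢ / (Σxᵢ² + σ²/τ²).
Σxᵢyᵢ = 6·6 + 6·7 + 1·3 + 1·(-1) + 1·4 = 84; Σxᵢ² = 75; σ²/τ² = 1.
β̂_MAP = 84 / (75 + 1) = 84/76 ≈ 1.105.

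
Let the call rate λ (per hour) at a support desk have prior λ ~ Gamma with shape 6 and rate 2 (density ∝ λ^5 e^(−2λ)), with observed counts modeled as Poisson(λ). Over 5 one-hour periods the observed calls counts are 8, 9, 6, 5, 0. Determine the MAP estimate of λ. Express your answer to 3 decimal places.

Σxᵢ = 8+9+6+5+0 = 28, with n = 5.
Posterior ∝ λ^5e^(−2λ) · λ^28e^(−5λ) = λ^33e^(−7λ), i.e. Gamma(shape=34, rate=7).
The mode of a Gamma(a, b) with a ≥ 1 (shape–rate) is (a−1)/b = 33/7 ≈ 4.714.

λ̂_MAP = 4.714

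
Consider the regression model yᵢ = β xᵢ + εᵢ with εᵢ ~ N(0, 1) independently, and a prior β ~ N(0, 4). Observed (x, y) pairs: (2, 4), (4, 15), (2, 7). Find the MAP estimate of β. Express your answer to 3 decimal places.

β̂_MAP = 3.381

log p(β | y) = −Σ(yᵢ − βxᵢ)²/(2·1) − β²/(2·4) + const.
Setting the derivative to zero: Σxᵢ(yᵢ − βxᵢ)/1 − β/4 = 0, so β = Σxᵢyᵢ / (Σxᵢ² + σ²/τ²).
Σxᵢyᵢ = 2·4 + 4·15 + 2·7 = 82; Σxᵢ² = 24; σ²/τ² = 0.25.
β̂_MAP = 82 / (24 + 0.25) = 82/24.25 ≈ 3.381.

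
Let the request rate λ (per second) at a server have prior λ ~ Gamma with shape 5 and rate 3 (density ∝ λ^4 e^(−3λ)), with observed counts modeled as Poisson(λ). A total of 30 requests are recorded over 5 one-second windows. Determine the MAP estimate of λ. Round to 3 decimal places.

Σxᵢ = 30, n = 5.
Posterior ∝ λ^4e^(−3λ) · λ^30e^(−5λ) = λ^34e^(−8λ), i.e. Gamma(shape=35, rate=8).
The mode of a Gamma(a, b) with a ≥ 1 (shape–rate) is (a−1)/b = 34/8 ≈ 4.250.

λ̂_MAP = 4.250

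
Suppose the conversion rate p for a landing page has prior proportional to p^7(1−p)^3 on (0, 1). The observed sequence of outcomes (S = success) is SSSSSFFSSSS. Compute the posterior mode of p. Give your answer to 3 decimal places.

p̂_MAP = 0.762

The prior density ∝ p^7(1−p)^3 is the kernel of Beta(8, 4).
Data: 9 successes in 11 trials (from the sequence). The binomial likelihood contributes p^9(1−p)^2, so the posterior is Beta(8+9, 4+2) = Beta(17, 6).
For Beta(a, b) with a, b > 1 the mode is (a−1)/(a+b−2) = 16/21 ≈ 0.762.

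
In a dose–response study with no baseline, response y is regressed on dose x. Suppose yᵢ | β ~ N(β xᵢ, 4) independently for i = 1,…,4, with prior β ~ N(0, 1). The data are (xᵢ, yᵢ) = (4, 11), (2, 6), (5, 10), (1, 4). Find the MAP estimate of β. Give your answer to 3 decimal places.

log p(β | y) = −Σ(yᵢ − βxᵢ)²/(2·4) − β²/(2·1) + const.
Setting the derivative to zero: Σxᵢ(yᵢ − βxᵢ)/4 − β/1 = 0, so β = Σxᵢyᵢ / (Σxᵢ² + σ²/τ²).
Σxᵢyᵢ = 4·11 + 2·6 + 5·10 + 1·4 = 110; Σxᵢ² = 46; σ²/τ² = 4.
β̂_MAP = 110 / (46 + 4) = 110/50 ≈ 2.200.

β̂_MAP = 2.200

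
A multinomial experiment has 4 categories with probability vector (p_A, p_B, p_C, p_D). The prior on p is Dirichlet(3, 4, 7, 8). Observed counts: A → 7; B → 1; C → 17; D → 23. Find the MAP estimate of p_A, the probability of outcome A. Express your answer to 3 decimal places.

The posterior is Dirichlet(αᵢ + nᵢ) = Dirichlet(10, 5, 24, 31).
For a Dirichlet(a₁,…,a_K) with all aᵢ > 1, the mode has j-th component (aⱼ − 1)/(Σaᵢ − K).
Here Σaᵢ = 70 and K = 4, so p_A = (10 − 1)/(70 − 4) = 9/66 ≈ 0.136.

MAP estimate of p_A = 0.136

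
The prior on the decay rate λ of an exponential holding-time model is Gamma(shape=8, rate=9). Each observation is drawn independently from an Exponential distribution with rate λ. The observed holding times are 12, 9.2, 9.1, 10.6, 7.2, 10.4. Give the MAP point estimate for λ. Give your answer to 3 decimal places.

λ̂_MAP = 0.193

The Exponential(rate=λ) likelihood is ∝ λ^n e^(−λΣtᵢ). Here n = 6 and Σtᵢ = 12 + 9.2 + 9.1 + 10.6 + 7.2 + 10.4 = 58.5.
Posterior ∝ λ^7e^(−9λ) · λ^6e^(−58.5λ) = λ^13e^(−67.5λ), i.e. Gamma(14, 67.5).
Mode = (a−1)/b = 13/67.5 ≈ 0.193.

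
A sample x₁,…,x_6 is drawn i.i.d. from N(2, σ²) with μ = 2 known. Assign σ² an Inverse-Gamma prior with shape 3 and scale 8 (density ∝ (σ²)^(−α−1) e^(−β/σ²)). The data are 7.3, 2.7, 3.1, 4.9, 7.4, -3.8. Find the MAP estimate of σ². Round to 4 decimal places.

Sum of squared deviations about the known mean: SS = (7.3−2)² + (2.7−2)² + (3.1−2)² + (4.9−2)² + (7.4−2)² + (-3.8−2)² = 101.
The Normal likelihood contributes (σ²)^(−n/2) exp(−SS/(2σ²)), so the posterior is Inverse-Gamma(α + n/2, β + SS/2) = Inverse-Gamma(6, 58.5).
The mode of Inverse-Gamma(a, b) is b/(a+1) = 58.5/7 ≈ 8.3571.

σ̂²_MAP = 8.3571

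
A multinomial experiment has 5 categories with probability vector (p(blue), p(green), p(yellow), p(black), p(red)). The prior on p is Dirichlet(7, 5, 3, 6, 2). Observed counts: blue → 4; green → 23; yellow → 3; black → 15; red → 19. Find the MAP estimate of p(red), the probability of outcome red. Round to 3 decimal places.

MAP estimate of p(red) = 0.244

The posterior is Dirichlet(αᵢ + nᵢ) = Dirichlet(11, 28, 6, 21, 21).
For a Dirichlet(a₁,…,a_K) with all aᵢ > 1, the mode has j-th component (aⱼ − 1)/(Σaᵢ − K).
Here Σaᵢ = 87 and K = 5, so p(red) = (21 − 1)/(87 − 5) = 20/82 ≈ 0.244.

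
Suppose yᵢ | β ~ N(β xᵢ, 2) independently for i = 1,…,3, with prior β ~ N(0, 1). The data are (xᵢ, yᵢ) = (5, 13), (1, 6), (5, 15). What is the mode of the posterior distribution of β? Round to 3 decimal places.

β̂_MAP = 2.755

log p(β | y) = −Σ(yᵢ − βxᵢ)²/(2·2) − β²/(2·1) + const.
Setting the derivative to zero: Σxᵢ(yᵢ − βxᵢ)/2 − β/1 = 0, so β = Σxᵢyᵢ / (Σxᵢ² + σ²/τ²).
Σxᵢyᵢ = 5·13 + 1·6 + 5·15 = 146; Σxᵢ² = 51; σ²/τ² = 2.
β̂_MAP = 146 / (51 + 2) = 146/53 ≈ 2.755.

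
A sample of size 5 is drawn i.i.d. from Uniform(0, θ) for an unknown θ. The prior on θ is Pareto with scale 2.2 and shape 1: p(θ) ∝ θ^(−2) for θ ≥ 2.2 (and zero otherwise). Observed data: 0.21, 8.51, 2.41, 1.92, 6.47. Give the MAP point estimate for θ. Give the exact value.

θ̂_MAP = 8.51

The Uniform(0, θ) likelihood is θ^(−n) for θ ≥ max(xᵢ), zero otherwise. Here max(xᵢ) = 8.51.
Posterior ∝ θ^(−2) · θ^(−5) = θ^(−7) on θ ≥ max(2.2, 8.51) = 8.51.
This density is strictly decreasing in θ, so the posterior mode lies at the lower boundary of the support.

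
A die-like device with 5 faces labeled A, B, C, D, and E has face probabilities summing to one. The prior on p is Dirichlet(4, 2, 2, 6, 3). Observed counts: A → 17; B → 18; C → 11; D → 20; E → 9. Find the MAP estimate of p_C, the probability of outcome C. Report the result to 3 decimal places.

MAP estimate of p_C = 0.138

The posterior is Dirichlet(αᵢ + nᵢ) = Dirichlet(21, 20, 13, 26, 12).
For a Dirichlet(a₁,…,a_K) with all aᵢ > 1, the mode has j-th component (aⱼ − 1)/(Σaᵢ − K).
Here Σaᵢ = 92 and K = 5, so p_C = (13 − 1)/(92 − 5) = 12/87 ≈ 0.138.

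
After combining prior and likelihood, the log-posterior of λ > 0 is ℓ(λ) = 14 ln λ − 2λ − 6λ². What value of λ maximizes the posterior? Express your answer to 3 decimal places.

ℓ'(λ) = 14/λ − 2 − 12λ. Setting this to zero and multiplying by λ: 12λ² + 2λ − 14 = 0.
λ = (−2 + √(2² + 4·12·14)) / (2·12) = (−2 + √676) / 24 = (−2 + 26)/24 = 1.
ℓ''(λ) = −14/λ² − 12 < 0, confirming a maximum.

λ̂_MAP = 1.000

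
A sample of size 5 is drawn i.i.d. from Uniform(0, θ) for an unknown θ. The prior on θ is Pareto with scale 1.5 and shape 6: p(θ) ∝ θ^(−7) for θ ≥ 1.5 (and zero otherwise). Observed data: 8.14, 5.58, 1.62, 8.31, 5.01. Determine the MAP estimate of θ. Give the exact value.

The Uniform(0, θ) likelihood is θ^(−n) for θ ≥ max(xᵢ), zero otherwise. Here max(xᵢ) = 8.31.
Posterior ∝ θ^(−7) · θ^(−5) = θ^(−12) on θ ≥ max(1.5, 8.31) = 8.31.
This density is strictly decreasing in θ, so the posterior mode lies at the lower boundary of the support.

θ̂_MAP = 8.31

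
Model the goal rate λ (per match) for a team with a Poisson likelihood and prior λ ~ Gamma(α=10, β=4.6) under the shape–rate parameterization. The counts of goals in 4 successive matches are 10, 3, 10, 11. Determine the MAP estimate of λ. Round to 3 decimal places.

λ̂_MAP = 5.000

Σxᵢ = 10+3+10+11 = 34, with n = 4.
Posterior ∝ λ^9e^(−4.6λ) · λ^34e^(−4λ) = λ^43e^(−8.6λ), i.e. Gamma(shape=44, rate=8.6).
The mode of a Gamma(a, b) with a ≥ 1 (shape–rate) is (a−1)/b = 43/8.6 ≈ 5.000.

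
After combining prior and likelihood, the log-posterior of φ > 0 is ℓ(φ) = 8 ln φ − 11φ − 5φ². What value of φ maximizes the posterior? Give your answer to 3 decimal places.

φ̂_MAP = 0.500

ℓ'(φ) = 8/φ − 11 − 10φ. Setting this to zero and multiplying by φ: 10φ² + 11φ − 8 = 0.
φ = (−11 + √(11² + 4·10·8)) / (2·10) = (−11 + √441) / 20 = (−11 + 21)/20 = 1/2.
ℓ''(φ) = −8/φ² − 10 < 0, confirming a maximum.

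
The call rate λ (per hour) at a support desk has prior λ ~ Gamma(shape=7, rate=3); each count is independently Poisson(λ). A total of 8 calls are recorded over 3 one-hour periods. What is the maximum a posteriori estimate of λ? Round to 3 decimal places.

λ̂_MAP = 2.333

Σxᵢ = 8, n = 3.
Posterior ∝ λ^6e^(−3λ) · λ^8e^(−3λ) = λ^14e^(−6λ), i.e. Gamma(shape=15, rate=6).
The mode of a Gamma(a, b) with a ≥ 1 (shape–rate) is (a−1)/b = 14/6 ≈ 2.333.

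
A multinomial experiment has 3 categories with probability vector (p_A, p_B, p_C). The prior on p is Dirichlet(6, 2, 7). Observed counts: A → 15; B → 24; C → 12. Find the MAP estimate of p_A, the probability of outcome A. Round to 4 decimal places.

The posterior is Dirichlet(αᵢ + nᵢ) = Dirichlet(21, 26, 19).
For a Dirichlet(a₁,…,a_K) with all aᵢ > 1, the mode has j-th component (aⱼ − 1)/(Σaᵢ − K).
Here Σaᵢ = 66 and K = 3, so p_A = (21 − 1)/(66 − 3) = 20/63 ≈ 0.3175.

MAP estimate of p_A = 0.3175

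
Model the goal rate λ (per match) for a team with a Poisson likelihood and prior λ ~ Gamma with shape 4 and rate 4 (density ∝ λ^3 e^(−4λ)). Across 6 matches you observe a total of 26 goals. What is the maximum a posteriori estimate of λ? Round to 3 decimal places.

λ̂_MAP = 2.900

Σxᵢ = 26, n = 6.
Posterior ∝ λ^3e^(−4λ) · λ^26e^(−6λ) = λ^29e^(−10λ), i.e. Gamma(shape=30, rate=10).
The mode of a Gamma(a, b) with a ≥ 1 (shape–rate) is (a−1)/b = 29/10 ≈ 2.900.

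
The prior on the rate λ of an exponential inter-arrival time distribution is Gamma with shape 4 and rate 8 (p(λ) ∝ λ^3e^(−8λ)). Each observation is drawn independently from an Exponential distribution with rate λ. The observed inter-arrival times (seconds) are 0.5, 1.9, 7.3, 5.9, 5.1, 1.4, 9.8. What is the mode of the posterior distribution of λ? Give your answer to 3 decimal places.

The Exponential(rate=λ) likelihood is ∝ λ^n e^(−λΣtᵢ). Here n = 7 and Σtᵢ = 0.5 + 1.9 + 7.3 + 5.9 + 5.1 + 1.4 + 9.8 = 31.9.
Posterior ∝ λ^3e^(−8λ) · λ^7e^(−31.9λ) = λ^10e^(−39.9λ), i.e. Gamma(11, 39.9).
Mode = (a−1)/b = 10/39.9 ≈ 0.251.

λ̂_MAP = 0.251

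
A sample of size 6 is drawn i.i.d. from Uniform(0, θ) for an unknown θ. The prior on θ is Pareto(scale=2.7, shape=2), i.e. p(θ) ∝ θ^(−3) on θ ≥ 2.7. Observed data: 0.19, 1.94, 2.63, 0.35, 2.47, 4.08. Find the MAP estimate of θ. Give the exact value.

The Uniform(0, θ) likelihood is θ^(−n) for θ ≥ max(xᵢ), zero otherwise. Here max(xᵢ) = 4.08.
Posterior ∝ θ^(−3) · θ^(−6) = θ^(−9) on θ ≥ max(2.7, 4.08) = 4.08.
This density is strictly decreasing in θ, so the posterior mode lies at the lower boundary of the support.

θ̂_MAP = 4.08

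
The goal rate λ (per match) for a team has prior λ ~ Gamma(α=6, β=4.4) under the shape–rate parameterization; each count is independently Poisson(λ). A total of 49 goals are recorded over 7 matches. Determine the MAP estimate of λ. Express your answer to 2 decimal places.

λ̂_MAP = 4.74

Σxᵢ = 49, n = 7.
Posterior ∝ λ^5e^(−4.4λ) · λ^49e^(−7λ) = λ^54e^(−11.4λ), i.e. Gamma(shape=55, rate=11.4).
The mode of a Gamma(a, b) with a ≥ 1 (shape–rate) is (a−1)/b = 54/11.4 ≈ 4.74.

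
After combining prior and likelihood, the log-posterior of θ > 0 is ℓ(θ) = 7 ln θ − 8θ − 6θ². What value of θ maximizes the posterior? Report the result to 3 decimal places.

ℓ'(θ) = 7/θ − 8 − 12θ. Setting this to zero and multiplying by θ: 12θ² + 8θ − 7 = 0.
θ = (−8 + √(8² + 4·12·7)) / (2·12) = (−8 + √400) / 24 = (−8 + 20)/24 = 1/2.
ℓ''(θ) = −7/θ² − 12 < 0, confirming a maximum.

θ̂_MAP = 0.500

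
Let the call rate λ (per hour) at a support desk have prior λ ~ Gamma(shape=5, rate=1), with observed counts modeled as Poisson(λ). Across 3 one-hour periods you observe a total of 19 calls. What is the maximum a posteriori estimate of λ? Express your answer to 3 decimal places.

λ̂_MAP = 5.750

Σxᵢ = 19, n = 3.
Posterior ∝ λ^4e^(−1λ) · λ^19e^(−3λ) = λ^23e^(−4λ), i.e. Gamma(shape=24, rate=4).
The mode of a Gamma(a, b) with a ≥ 1 (shape–rate) is (a−1)/b = 23/4 ≈ 5.750.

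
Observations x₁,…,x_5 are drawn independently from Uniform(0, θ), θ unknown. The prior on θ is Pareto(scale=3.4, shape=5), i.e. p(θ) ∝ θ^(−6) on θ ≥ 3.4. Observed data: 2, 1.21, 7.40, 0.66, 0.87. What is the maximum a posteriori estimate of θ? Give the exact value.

The Uniform(0, θ) likelihood is θ^(−n) for θ ≥ max(xᵢ), zero otherwise. Here max(xᵢ) = 7.40.
Posterior ∝ θ^(−6) · θ^(−5) = θ^(−11) on θ ≥ max(3.4, 7.40) = 7.40.
This density is strictly decreasing in θ, so the posterior mode lies at the lower boundary of the support.

θ̂_MAP = 7.40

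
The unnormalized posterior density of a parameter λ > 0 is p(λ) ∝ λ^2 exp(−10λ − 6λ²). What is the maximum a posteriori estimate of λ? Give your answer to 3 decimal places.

λ̂_MAP = 0.167

ℓ'(λ) = 2/λ − 10 − 12λ. Setting this to zero and multiplying by λ: 12λ² + 10λ − 2 = 0.
λ = (−10 + √(10² + 4·12·2)) / (2·12) = (−10 + √196) / 24 = (−10 + 14)/24 = 1/6.
ℓ''(λ) = −2/λ² − 12 < 0, confirming a maximum.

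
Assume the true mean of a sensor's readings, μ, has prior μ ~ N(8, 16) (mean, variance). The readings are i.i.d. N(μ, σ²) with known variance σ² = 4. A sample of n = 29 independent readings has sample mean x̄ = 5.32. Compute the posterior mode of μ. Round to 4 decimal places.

n = 29, x̄ = 5.32.
For a Normal prior and Normal likelihood with known variance, the posterior is Normal; its mode equals its mean, the precision-weighted average.
Prior precision 1/σ₀² = 1/16 = 0.0625; data precision n/σ² = 29/4 = 7.25.
μ̂ = (0.0625·8 + 7.25·5.32) / (0.0625 + 7.25) = 39.07/7.3125 = 15628/2925 ≈ 5.3429.

μ̂_MAP = 5.3429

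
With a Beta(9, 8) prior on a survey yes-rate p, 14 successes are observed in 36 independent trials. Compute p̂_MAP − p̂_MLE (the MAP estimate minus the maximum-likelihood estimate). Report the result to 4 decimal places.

Posterior is Beta(23, 30); MAP = (23−1)/(53−2) = 22/51 ≈ 0.43137.
MLE ignores the prior: p̂_MLE = k/n = 14/36 ≈ 0.38889.
Difference = 22/51 − 14/36 = 13/306 ≈ 0.0425.

MAP − MLE = 0.0425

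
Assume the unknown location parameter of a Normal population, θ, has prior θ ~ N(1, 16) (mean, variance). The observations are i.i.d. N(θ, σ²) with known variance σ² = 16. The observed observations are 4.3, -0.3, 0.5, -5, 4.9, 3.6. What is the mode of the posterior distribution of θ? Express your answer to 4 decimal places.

θ̂_MAP = 1.2857

n = 6; x̄ = (4.3 + (-0.3) + 0.5 + (-5) + 4.9 + 3.6)/6 = 8/6 = 4/3 ≈ 1.3333.
For a Normal prior and Normal likelihood with known variance, the posterior is Normal; its mode equals its mean, the precision-weighted average.
Prior precision 1/σ₀² = 1/16 = 0.0625; data precision n/σ² = 6/16 = 0.375.
θ̂ = (0.0625·1 + 0.375·(4/3)) / (0.0625 + 0.375) = 0.5625/0.4375 = 9/7 ≈ 1.2857.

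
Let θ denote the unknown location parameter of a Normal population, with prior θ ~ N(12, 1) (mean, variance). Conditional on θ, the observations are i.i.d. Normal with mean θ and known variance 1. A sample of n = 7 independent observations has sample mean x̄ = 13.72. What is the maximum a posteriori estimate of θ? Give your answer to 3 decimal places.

n = 7, x̄ = 13.72.
For a Normal prior and Normal likelihood with known variance, the posterior is Normal; its mode equals its mean, the precision-weighted average.
Prior precision 1/σ₀² = 1/1 = 1; data precision n/σ² = 7/1 = 7.
θ̂ = (1·12 + 7·13.72) / (1 + 7) = 108.04/8 = 13.505.

θ̂_MAP = 13.505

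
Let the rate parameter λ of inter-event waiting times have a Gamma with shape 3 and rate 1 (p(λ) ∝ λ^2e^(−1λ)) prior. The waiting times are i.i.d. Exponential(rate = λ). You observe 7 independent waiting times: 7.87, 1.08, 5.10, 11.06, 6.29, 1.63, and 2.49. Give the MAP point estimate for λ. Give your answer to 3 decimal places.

The Exponential(rate=λ) likelihood is ∝ λ^n e^(−λΣtᵢ). Here n = 7 and Σtᵢ = 7.87 + 1.08 + 5.10 + 11.06 + 6.29 + 1.63 + 2.49 = 35.52.
Posterior ∝ λ^2e^(−1λ) · λ^7e^(−35.52λ) = λ^9e^(−36.52λ), i.e. Gamma(10, 36.52).
Mode = (a−1)/b = 9/36.52 ≈ 0.246.

λ̂_MAP = 0.246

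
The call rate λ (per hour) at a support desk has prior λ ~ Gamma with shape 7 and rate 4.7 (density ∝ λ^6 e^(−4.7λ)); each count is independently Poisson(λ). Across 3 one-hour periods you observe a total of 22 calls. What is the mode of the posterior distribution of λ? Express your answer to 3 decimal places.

Σxᵢ = 22, n = 3.
Posterior ∝ λ^6e^(−4.7λ) · λ^22e^(−3λ) = λ^28e^(−7.7λ), i.e. Gamma(shape=29, rate=7.7).
The mode of a Gamma(a, b) with a ≥ 1 (shape–rate) is (a−1)/b = 28/7.7 ≈ 3.636.

λ̂_MAP = 3.636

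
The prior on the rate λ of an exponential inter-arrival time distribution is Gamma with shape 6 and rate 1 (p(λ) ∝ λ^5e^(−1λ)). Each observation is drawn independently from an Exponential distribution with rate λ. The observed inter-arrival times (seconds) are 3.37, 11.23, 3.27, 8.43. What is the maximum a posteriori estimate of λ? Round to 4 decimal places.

The Exponential(rate=λ) likelihood is ∝ λ^n e^(−λΣtᵢ). Here n = 4 and Σtᵢ = 3.37 + 11.23 + 3.27 + 8.43 = 26.30.
Posterior ∝ λ^5e^(−1λ) · λ^4e^(−26.30λ) = λ^9e^(−27.30λ), i.e. Gamma(10, 27.30).
Mode = (a−1)/b = 9/27.30 ≈ 0.3297.

λ̂_MAP = 0.3297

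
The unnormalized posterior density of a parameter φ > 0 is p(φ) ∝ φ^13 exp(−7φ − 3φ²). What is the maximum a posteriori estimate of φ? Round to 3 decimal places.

ℓ'(φ) = 13/φ − 7 − 6φ. Setting this to zero and multiplying by φ: 6φ² + 7φ − 13 = 0.
φ = (−7 + √(7² + 4·6·13)) / (2·6) = (−7 + √361) / 12 = (−7 + 19)/12 = 1.
ℓ''(φ) = −13/φ² − 6 < 0, confirming a maximum.

φ̂_MAP = 1.000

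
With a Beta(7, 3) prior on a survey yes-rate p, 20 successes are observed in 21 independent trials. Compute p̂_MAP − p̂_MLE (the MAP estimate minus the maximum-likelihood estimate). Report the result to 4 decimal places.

Posterior is Beta(27, 4); MAP = (27−1)/(31−2) = 26/29 ≈ 0.89655.
MLE ignores the prior: p̂_MLE = k/n = 20/21 ≈ 0.95238.
Difference = 26/29 − 20/21 = -34/609 ≈ -0.0558.

MAP − MLE = -0.0558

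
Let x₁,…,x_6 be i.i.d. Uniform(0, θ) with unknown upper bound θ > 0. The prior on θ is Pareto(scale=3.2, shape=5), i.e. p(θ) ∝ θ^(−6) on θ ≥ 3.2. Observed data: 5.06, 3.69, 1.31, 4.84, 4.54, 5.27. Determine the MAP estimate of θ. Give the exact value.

The Uniform(0, θ) likelihood is θ^(−n) for θ ≥ max(xᵢ), zero otherwise. Here max(xᵢ) = 5.27.
Posterior ∝ θ^(−6) · θ^(−6) = θ^(−12) on θ ≥ max(3.2, 5.27) = 5.27.
This density is strictly decreasing in θ, so the posterior mode lies at the lower boundary of the support.

θ̂_MAP = 5.27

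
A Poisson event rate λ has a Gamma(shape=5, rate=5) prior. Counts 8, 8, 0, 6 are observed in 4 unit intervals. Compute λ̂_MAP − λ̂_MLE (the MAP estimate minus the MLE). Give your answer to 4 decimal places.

MAP − MLE = -2.6111

Σxᵢ = 22. Posterior is Gamma(27, 9); MAP = (27−1)/9 = 26/9 ≈ 2.88889.
MLE = x̄ = 22/4 ≈ 5.50000.
Difference = 26/9 − 22/4 = -47/18 ≈ -2.6111.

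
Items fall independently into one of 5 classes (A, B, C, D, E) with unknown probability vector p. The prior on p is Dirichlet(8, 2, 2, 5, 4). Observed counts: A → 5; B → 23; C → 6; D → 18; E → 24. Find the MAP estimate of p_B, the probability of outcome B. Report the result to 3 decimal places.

MAP estimate of p_B = 0.261

The posterior is Dirichlet(αᵢ + nᵢ) = Dirichlet(13, 25, 8, 23, 28).
For a Dirichlet(a₁,…,a_K) with all aᵢ > 1, the mode has j-th component (aⱼ − 1)/(Σaᵢ − K).
Here Σaᵢ = 97 and K = 5, so p_B = (25 − 1)/(97 − 5) = 24/92 ≈ 0.261.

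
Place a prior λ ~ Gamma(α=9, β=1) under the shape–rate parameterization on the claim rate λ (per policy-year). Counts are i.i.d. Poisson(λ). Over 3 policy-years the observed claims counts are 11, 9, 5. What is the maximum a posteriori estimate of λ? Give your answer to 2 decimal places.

Σxᵢ = 11+9+5 = 25, with n = 3.
Posterior ∝ λ^8e^(−1λ) · λ^25e^(−3λ) = λ^33e^(−4λ), i.e. Gamma(shape=34, rate=4).
The mode of a Gamma(a, b) with a ≥ 1 (shape–rate) is (a−1)/b = 33/4 ≈ 8.25.

λ̂_MAP = 8.25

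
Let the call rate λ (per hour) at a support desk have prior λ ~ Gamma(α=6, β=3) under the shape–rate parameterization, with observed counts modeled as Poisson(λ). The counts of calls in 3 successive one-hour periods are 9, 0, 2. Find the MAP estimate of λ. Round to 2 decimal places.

λ̂_MAP = 2.67

Σxᵢ = 9+0+2 = 11, with n = 3.
Posterior ∝ λ^5e^(−3λ) · λ^11e^(−3λ) = λ^16e^(−6λ), i.e. Gamma(shape=17, rate=6).
The mode of a Gamma(a, b) with a ≥ 1 (shape–rate) is (a−1)/b = 16/6 ≈ 2.67.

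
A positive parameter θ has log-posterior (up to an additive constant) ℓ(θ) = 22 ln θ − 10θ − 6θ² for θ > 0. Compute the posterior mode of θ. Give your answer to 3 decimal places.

θ̂_MAP = 1.000

ℓ'(θ) = 22/θ − 10 − 12θ. Setting this to zero and multiplying by θ: 12θ² + 10θ − 22 = 0.
θ = (−10 + √(10² + 4·12·22)) / (2·12) = (−10 + √1156) / 24 = (−10 + 34)/24 = 1.
ℓ''(θ) = −22/θ² − 12 < 0, confirming a maximum.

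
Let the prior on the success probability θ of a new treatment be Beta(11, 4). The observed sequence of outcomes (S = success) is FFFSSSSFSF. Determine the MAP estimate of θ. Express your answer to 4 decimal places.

Prior: Beta(11, 4).
Data: 5 successes in 10 trials (from the sequence). The binomial likelihood contributes θ^5(1−θ)^5, so the posterior is Beta(11+5, 4+5) = Beta(16, 9).
For Beta(a, b) with a, b > 1 the mode is (a−1)/(a+b−2) = 15/23 ≈ 0.6522.

θ̂_MAP = 0.6522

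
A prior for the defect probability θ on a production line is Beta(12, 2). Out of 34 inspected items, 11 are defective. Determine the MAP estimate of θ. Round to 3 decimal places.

Prior: Beta(12, 2).
Data: 11 successes in 34 trials. The binomial likelihood contributes θ^11(1−θ)^23, so the posterior is Beta(12+11, 2+23) = Beta(23, 25).
For Beta(a, b) with a, b > 1 the mode is (a−1)/(a+b−2) = 22/46 ≈ 0.478.

θ̂_MAP = 0.478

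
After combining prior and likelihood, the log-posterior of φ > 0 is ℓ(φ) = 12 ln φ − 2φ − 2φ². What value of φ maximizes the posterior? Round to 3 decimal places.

φ̂_MAP = 1.500

ℓ'(φ) = 12/φ − 2 − 4φ. Setting this to zero and multiplying by φ: 4φ² + 2φ − 12 = 0.
φ = (−2 + √(2² + 4·4·12)) / (2·4) = (−2 + √196) / 8 = (−2 + 14)/8 = 3/2.
ℓ''(φ) = −12/φ² − 4 < 0, confirming a maximum.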